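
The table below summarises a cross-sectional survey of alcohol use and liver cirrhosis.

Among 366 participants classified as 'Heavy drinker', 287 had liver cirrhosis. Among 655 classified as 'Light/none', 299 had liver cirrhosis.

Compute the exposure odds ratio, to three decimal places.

From the description: a = 287, b = 79, c = 299, d = 356.
OR = (a·d)/(b·c) = (287 × 356) / (79 × 299) = 102172 / 23621 = 4.32547
The odds of liver cirrhosis are about 4.33 times as high in the heavy drinker group.

4.325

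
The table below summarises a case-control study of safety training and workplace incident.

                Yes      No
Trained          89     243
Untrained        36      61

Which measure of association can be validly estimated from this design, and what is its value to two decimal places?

0.62

Cells: a = 89, b = 243, c = 36, d = 61.
This is a case-control study: participants were sampled on outcome status, so risks in the source population cannot be estimated directly — relative risk is not valid here. The odds ratio is the appropriate measure.
OR = (a·d)/(b·c) = (89 × 61) / (243 × 36) = 5429 / 8748 = 0.62060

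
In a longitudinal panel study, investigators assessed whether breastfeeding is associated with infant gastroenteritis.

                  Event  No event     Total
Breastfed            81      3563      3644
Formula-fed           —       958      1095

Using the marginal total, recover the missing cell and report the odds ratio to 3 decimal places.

0.159

The missing cell is in the unexposed row: 1095 − 958 = 137.
So a = 81, b = 3563, c = 137, d = 958.
OR = (a·d)/(b·c) = (81 × 958) / (3563 × 137) = 77598 / 488131 = 0.15897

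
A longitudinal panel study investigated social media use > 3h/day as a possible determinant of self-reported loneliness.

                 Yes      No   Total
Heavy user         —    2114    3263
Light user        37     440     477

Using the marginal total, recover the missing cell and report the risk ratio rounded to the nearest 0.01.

4.54

The missing cell is in the exposed row: 3263 − 2114 = 1149.
So a = 1149, b = 2114, c = 37, d = 440.
RR = [a/(a+b)] / [c/(c+d)] = (1149/3263) / (37/477) = 0.35213/0.07757 = 4.53962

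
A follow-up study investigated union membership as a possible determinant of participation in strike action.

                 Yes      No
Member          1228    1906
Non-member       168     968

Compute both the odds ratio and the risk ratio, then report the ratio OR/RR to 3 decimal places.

Cells: a = 1228, b = 1906, c = 168, d = 968.
OR = (1228·968)/(1906·168) = 1188704/320208 = 3.71229
Risk in exposed = 1228/3134 = 0.39183; risk in unexposed = 168/1136 = 0.14789; RR = 2.64953
OR/RR = 3.71229 / 2.64953 = 1.40111
The outcome is not rare, so the OR lies further from 1 than the RR.

1.401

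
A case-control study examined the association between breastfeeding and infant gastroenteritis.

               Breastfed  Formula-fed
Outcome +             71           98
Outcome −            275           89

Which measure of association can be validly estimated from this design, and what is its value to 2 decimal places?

0.23

Reading the table with exposure as columns: a = 71 (Breastfed, case), b = 275 (Breastfed, non-case), c = 98 (Formula-fed, case), d = 89.
This is a case-control study: participants were sampled on outcome status, so risks in the source population cannot be estimated directly — relative risk is not valid here. The odds ratio is the appropriate measure.
OR = (a·d)/(b·c) = (71 × 89) / (275 × 98) = 6319 / 26950 = 0.23447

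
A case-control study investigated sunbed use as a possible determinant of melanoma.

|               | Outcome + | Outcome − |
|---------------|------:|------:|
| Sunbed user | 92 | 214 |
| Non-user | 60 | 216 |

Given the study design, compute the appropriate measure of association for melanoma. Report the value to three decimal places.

Cells: a = 92, b = 214, c = 60, d = 216.
This is a case-control study: participants were sampled on outcome status, so risks in the source population cannot be estimated directly — relative risk is not valid here. The odds ratio is the appropriate measure.
OR = (a·d)/(b·c) = (92 × 216) / (214 × 60) = 19872 / 12840 = 1.54766

1.548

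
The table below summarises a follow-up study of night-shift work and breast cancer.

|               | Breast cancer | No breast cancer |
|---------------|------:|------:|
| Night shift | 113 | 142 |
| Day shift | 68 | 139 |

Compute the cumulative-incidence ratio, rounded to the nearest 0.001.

1.349

Cells: a = 113, b = 142, c = 68, d = 139.
Risk in exposed = 113/255 = 0.44314; risk in unexposed = 68/207 = 0.32850.
RR = 0.44314 / 0.32850 = 1.34896
The risk among the exposed is 1.35 times that among the unexposed.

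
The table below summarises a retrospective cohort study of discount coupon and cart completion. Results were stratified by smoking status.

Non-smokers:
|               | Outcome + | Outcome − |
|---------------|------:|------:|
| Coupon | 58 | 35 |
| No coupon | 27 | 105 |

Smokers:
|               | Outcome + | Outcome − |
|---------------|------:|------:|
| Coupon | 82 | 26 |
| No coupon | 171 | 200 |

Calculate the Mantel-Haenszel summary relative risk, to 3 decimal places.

1.962

RR_MH = Σ(aᵢ·n₀ᵢ/nᵢ) / Σ(cᵢ·n₁ᵢ/nᵢ), with n₁ᵢ = aᵢ+bᵢ (exposed), n₀ᵢ = cᵢ+dᵢ (unexposed), nᵢ = n₁ᵢ+n₀ᵢ.
Stratum 1 (Non-smokers): n₁ = 93, n₀ = 132, n = 225; a·n₀/n = 58·132/225 = 34.0267; c·n₁/n = 27·93/225 = 11.1600
Stratum 2 (Smokers): n₁ = 108, n₀ = 371, n = 479; a·n₀/n = 82·371/479 = 63.5115; c·n₁/n = 171·108/479 = 38.5553
RR_MH = (34.0267 + 63.5115) / (11.1600 + 38.5553) = 97.5381 / 49.7153 = 1.96193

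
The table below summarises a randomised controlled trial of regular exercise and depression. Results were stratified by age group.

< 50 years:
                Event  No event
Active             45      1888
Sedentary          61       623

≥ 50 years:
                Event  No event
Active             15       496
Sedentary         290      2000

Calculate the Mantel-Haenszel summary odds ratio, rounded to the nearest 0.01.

OR_MH = Σ(aᵢdᵢ/nᵢ) / Σ(bᵢcᵢ/nᵢ), where nᵢ is the stratum total.
Stratum 1 (< 50 years): n = 2617; a·d/n = 45·623/2617 = 10.7126; b·c/n = 1888·61/2617 = 44.0076
Stratum 2 (≥ 50 years): n = 2801; a·d/n = 15·2000/2801 = 10.7105; b·c/n = 496·290/2801 = 51.3531
OR_MH = (10.7126 + 10.7105) / (44.0076 + 51.3531) = 21.4231 / 95.3607 = 0.22465

0.22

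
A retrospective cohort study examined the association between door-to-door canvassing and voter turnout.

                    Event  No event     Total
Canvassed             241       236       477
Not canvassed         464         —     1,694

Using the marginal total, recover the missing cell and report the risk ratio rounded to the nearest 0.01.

1.84

The missing cell is in the unexposed row: 1694 − 464 = 1230.
So a = 241, b = 236, c = 464, d = 1230.
RR = [a/(a+b)] / [c/(c+d)] = (241/477) / (464/1694) = 0.50524/0.27391 = 1.84457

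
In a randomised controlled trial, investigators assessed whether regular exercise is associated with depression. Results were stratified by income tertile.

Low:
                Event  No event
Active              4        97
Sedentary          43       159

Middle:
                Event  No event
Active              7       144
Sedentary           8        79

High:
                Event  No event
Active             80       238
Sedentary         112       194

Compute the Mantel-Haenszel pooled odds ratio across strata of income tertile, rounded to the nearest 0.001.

0.478

OR_MH = Σ(aᵢdᵢ/nᵢ) / Σ(bᵢcᵢ/nᵢ), where nᵢ is the stratum total.
Stratum 1 (Low): n = 303; a·d/n = 4·159/303 = 2.0990; b·c/n = 97·43/303 = 13.7657
Stratum 2 (Middle): n = 238; a·d/n = 7·79/238 = 2.3235; b·c/n = 144·8/238 = 4.8403
Stratum 3 (High): n = 624; a·d/n = 80·194/624 = 24.8718; b·c/n = 238·112/624 = 42.7179
OR_MH = (2.0990 + 2.3235 + 24.8718) / (13.7657 + 4.8403 + 42.7179) = 29.2943 / 61.3240 = 0.47770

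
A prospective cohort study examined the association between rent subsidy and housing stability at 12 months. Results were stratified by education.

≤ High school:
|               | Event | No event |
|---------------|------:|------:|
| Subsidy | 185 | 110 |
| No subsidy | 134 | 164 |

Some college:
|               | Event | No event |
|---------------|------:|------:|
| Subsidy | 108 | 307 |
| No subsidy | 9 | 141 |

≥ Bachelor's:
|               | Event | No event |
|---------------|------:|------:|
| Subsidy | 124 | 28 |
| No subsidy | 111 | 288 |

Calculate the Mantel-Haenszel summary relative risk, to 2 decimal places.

2.04

RR_MH = Σ(aᵢ·n₀ᵢ/nᵢ) / Σ(cᵢ·n₁ᵢ/nᵢ), with n₁ᵢ = aᵢ+bᵢ (exposed), n₀ᵢ = cᵢ+dᵢ (unexposed), nᵢ = n₁ᵢ+n₀ᵢ.
Stratum 1 (≤ High school): n₁ = 295, n₀ = 298, n = 593; a·n₀/n = 185·298/593 = 92.9680; c·n₁/n = 134·295/593 = 66.6610
Stratum 2 (Some college): n₁ = 415, n₀ = 150, n = 565; a·n₀/n = 108·150/565 = 28.6726; c·n₁/n = 9·415/565 = 6.6106
Stratum 3 (≥ Bachelor's): n₁ = 152, n₀ = 399, n = 551; a·n₀/n = 124·399/551 = 89.7931; c·n₁/n = 111·152/551 = 30.6207
RR_MH = (92.9680 + 28.6726 + 89.7931) / (66.6610 + 6.6106 + 30.6207) = 211.4336 / 103.8924 = 2.03512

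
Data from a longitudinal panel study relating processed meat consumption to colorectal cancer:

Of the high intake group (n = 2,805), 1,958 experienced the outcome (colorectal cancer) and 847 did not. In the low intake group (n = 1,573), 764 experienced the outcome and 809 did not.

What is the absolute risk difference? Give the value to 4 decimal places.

0.2123

From the description: a = 1958, b = 847, c = 764, d = 809.
Risk in exposed = 1958/2805 = 0.698039; risk in unexposed = 764/1573 = 0.485696.
Risk difference = 0.698039 − 0.485696 = 0.212343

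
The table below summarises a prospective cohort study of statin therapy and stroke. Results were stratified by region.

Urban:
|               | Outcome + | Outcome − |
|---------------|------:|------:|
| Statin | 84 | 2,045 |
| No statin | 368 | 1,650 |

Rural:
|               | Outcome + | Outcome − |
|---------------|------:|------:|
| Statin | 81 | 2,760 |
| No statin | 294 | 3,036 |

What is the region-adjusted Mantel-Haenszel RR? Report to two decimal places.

0.26

RR_MH = Σ(aᵢ·n₀ᵢ/nᵢ) / Σ(cᵢ·n₁ᵢ/nᵢ), with n₁ᵢ = aᵢ+bᵢ (exposed), n₀ᵢ = cᵢ+dᵢ (unexposed), nᵢ = n₁ᵢ+n₀ᵢ.
Stratum 1 (Urban): n₁ = 2129, n₀ = 2018, n = 4147; a·n₀/n = 84·2018/4147 = 40.8758; c·n₁/n = 368·2129/4147 = 188.9250
Stratum 2 (Rural): n₁ = 2841, n₀ = 3330, n = 6171; a·n₀/n = 81·3330/6171 = 43.7093; c·n₁/n = 294·2841/6171 = 135.3515
RR_MH = (40.8758 + 43.7093) / (188.9250 + 135.3515) = 84.5851 / 324.2765 = 0.26084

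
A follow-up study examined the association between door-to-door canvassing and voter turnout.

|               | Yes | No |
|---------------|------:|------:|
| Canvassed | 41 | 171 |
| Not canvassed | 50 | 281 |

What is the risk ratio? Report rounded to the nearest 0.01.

Cells: a = 41, b = 171, c = 50, d = 281.
Risk in exposed = 41/212 = 0.19340; risk in unexposed = 50/331 = 0.15106.
RR = 0.19340 / 0.15106 = 1.28028
The risk among the exposed is 1.28 times that among the unexposed.

1.28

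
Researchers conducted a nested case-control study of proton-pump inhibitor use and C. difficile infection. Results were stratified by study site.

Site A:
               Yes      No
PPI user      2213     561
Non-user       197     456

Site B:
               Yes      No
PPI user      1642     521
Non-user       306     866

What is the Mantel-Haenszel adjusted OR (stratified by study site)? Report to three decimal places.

9.005

OR_MH = Σ(aᵢdᵢ/nᵢ) / Σ(bᵢcᵢ/nᵢ), where nᵢ is the stratum total.
Stratum 1 (Site A): n = 3427; a·d/n = 2213·456/3427 = 294.4640; b·c/n = 561·197/3427 = 32.2489
Stratum 2 (Site B): n = 3335; a·d/n = 1642·866/3335 = 426.3784; b·c/n = 521·306/3335 = 47.8039
OR_MH = (294.4640 + 426.3784) / (32.2489 + 47.8039) = 720.8424 / 80.0528 = 9.00459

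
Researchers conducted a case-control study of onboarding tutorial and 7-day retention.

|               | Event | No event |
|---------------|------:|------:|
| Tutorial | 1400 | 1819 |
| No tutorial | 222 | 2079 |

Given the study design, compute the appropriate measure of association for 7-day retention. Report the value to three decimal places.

7.208

Cells: a = 1400, b = 1819, c = 222, d = 2079.
This is a case-control study: participants were sampled on outcome status, so risks in the source population cannot be estimated directly — relative risk is not valid here. The odds ratio is the appropriate measure.
OR = (a·d)/(b·c) = (1400 × 2079) / (1819 × 222) = 2910600 / 403818 = 7.20770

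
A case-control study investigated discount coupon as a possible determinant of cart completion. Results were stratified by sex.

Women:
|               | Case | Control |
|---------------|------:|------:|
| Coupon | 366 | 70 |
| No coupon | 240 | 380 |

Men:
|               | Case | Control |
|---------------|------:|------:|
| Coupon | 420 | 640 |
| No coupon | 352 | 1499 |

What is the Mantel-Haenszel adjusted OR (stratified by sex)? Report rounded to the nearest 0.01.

OR_MH = Σ(aᵢdᵢ/nᵢ) / Σ(bᵢcᵢ/nᵢ), where nᵢ is the stratum total.
Stratum 1 (Women): n = 1056; a·d/n = 366·380/1056 = 131.7045; b·c/n = 70·240/1056 = 15.9091
Stratum 2 (Men): n = 2911; a·d/n = 420·1499/2911 = 216.2762; b·c/n = 640·352/2911 = 77.3892
OR_MH = (131.7045 + 216.2762) / (15.9091 + 77.3892) = 347.9807 / 93.2983 = 3.72976

3.73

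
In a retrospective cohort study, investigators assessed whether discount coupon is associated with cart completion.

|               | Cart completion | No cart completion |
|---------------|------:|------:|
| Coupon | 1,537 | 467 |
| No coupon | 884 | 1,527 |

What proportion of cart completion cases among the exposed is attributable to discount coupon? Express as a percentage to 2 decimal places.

52.19

Cells: a = 1537, b = 467, c = 884, d = 1527.
Risk in exposed = 1537/2004 = 0.76697; risk in unexposed = 884/2411 = 0.36665.
RR = 0.76697/0.36665 = 2.09180
AR% = (RR − 1)/RR × 100 = (2.09180 − 1)/2.09180 × 100 = 52.1944%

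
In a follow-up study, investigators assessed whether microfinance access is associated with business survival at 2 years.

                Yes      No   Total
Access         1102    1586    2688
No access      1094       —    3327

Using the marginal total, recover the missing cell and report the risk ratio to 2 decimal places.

The missing cell is in the unexposed row: 3327 − 1094 = 2233.
So a = 1102, b = 1586, c = 1094, d = 2233.
RR = [a/(a+b)] / [c/(c+d)] = (1102/2688) / (1094/3327) = 0.40997/0.32882 = 1.24677

1.25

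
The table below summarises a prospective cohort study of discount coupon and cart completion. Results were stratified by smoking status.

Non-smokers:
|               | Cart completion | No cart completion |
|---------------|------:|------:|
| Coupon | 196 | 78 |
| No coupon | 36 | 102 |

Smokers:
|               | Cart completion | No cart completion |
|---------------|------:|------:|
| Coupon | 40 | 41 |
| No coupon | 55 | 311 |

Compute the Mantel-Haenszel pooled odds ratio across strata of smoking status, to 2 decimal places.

OR_MH = Σ(aᵢdᵢ/nᵢ) / Σ(bᵢcᵢ/nᵢ), where nᵢ is the stratum total.
Stratum 1 (Non-smokers): n = 412; a·d/n = 196·102/412 = 48.5243; b·c/n = 78·36/412 = 6.8155
Stratum 2 (Smokers): n = 447; a·d/n = 40·311/447 = 27.8300; b·c/n = 41·55/447 = 5.0447
OR_MH = (48.5243 + 27.8300) / (6.8155 + 5.0447) = 76.3542 / 11.8603 = 6.43781

6.44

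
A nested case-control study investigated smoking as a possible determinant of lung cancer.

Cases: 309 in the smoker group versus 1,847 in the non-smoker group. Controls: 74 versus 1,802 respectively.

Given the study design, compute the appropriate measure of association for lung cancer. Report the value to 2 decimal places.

From the description: a = 309, b = 74, c = 1847, d = 1802.
This is a nested case-control study: participants were sampled on outcome status, so risks in the source population cannot be estimated directly — relative risk is not valid here. The odds ratio is the appropriate measure.
OR = (a·d)/(b·c) = (309 × 1802) / (74 × 1847) = 556818 / 136678 = 4.07394

4.07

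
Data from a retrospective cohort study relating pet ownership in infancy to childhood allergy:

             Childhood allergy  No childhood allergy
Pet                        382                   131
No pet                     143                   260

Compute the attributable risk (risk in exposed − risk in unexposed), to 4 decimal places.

0.3898

Cells: a = 382, b = 131, c = 143, d = 260.
Risk in exposed = 382/513 = 0.744639; risk in unexposed = 143/403 = 0.354839.
Risk difference = 0.744639 − 0.354839 = 0.389801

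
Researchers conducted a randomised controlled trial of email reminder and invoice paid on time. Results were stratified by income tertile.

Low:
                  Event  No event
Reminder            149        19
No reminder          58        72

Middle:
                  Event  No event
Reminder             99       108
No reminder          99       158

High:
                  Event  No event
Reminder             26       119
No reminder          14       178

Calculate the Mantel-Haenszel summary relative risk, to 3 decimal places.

RR_MH = Σ(aᵢ·n₀ᵢ/nᵢ) / Σ(cᵢ·n₁ᵢ/nᵢ), with n₁ᵢ = aᵢ+bᵢ (exposed), n₀ᵢ = cᵢ+dᵢ (unexposed), nᵢ = n₁ᵢ+n₀ᵢ.
Stratum 1 (Low): n₁ = 168, n₀ = 130, n = 298; a·n₀/n = 149·130/298 = 65.0000; c·n₁/n = 58·168/298 = 32.6980
Stratum 2 (Middle): n₁ = 207, n₀ = 257, n = 464; a·n₀/n = 99·257/464 = 54.8341; c·n₁/n = 99·207/464 = 44.1659
Stratum 3 (High): n₁ = 145, n₀ = 192, n = 337; a·n₀/n = 26·192/337 = 14.8131; c·n₁/n = 14·145/337 = 6.0237
RR_MH = (65.0000 + 54.8341 + 14.8131) / (32.6980 + 44.1659 + 6.0237) = 134.6471 / 82.8877 = 1.62445

1.624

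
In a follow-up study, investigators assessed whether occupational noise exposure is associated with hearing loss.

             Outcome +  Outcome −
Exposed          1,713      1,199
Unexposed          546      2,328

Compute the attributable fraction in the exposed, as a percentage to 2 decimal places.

Cells: a = 1713, b = 1199, c = 546, d = 2328.
Risk in exposed = 1713/2912 = 0.58826; risk in unexposed = 546/2874 = 0.18998.
RR = 0.58826/0.18998 = 3.09642
AR% = (RR − 1)/RR × 100 = (3.09642 − 1)/3.09642 × 100 = 67.7047%

67.70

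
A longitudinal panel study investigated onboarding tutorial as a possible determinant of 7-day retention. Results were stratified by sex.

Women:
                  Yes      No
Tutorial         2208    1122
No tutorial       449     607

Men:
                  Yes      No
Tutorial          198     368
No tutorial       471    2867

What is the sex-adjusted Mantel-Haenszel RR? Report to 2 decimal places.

RR_MH = Σ(aᵢ·n₀ᵢ/nᵢ) / Σ(cᵢ·n₁ᵢ/nᵢ), with n₁ᵢ = aᵢ+bᵢ (exposed), n₀ᵢ = cᵢ+dᵢ (unexposed), nᵢ = n₁ᵢ+n₀ᵢ.
Stratum 1 (Women): n₁ = 3330, n₀ = 1056, n = 4386; a·n₀/n = 2208·1056/4386 = 531.6115; c·n₁/n = 449·3330/4386 = 340.8960
Stratum 2 (Men): n₁ = 566, n₀ = 3338, n = 3904; a·n₀/n = 198·3338/3904 = 169.2941; c·n₁/n = 471·566/3904 = 68.2853
RR_MH = (531.6115 + 169.2941) / (340.8960 + 68.2853) = 700.9055 / 409.1814 = 1.71295

1.71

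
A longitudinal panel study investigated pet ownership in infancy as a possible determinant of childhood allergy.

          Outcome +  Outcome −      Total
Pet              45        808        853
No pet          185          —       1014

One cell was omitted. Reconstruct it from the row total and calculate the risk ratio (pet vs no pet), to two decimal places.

0.29

The missing cell is in the unexposed row: 1014 − 185 = 829.
So a = 45, b = 808, c = 185, d = 829.
RR = [a/(a+b)] / [c/(c+d)] = (45/853) / (185/1014) = 0.05275/0.18245 = 0.28915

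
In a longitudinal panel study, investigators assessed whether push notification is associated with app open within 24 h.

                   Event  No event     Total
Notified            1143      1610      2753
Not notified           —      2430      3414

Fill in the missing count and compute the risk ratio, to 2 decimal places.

The missing cell is in the unexposed row: 3414 − 2430 = 984.
So a = 1143, b = 1610, c = 984, d = 2430.
RR = [a/(a+b)] / [c/(c+d)] = (1143/2753) / (984/3414) = 0.41518/0.28822 = 1.44048

1.44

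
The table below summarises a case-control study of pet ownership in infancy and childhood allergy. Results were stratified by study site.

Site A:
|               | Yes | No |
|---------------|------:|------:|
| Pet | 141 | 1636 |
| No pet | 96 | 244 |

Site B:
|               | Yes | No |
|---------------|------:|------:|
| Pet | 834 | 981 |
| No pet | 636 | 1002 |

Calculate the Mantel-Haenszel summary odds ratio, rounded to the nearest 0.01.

1.01

OR_MH = Σ(aᵢdᵢ/nᵢ) / Σ(bᵢcᵢ/nᵢ), where nᵢ is the stratum total.
Stratum 1 (Site A): n = 2117; a·d/n = 141·244/2117 = 16.2513; b·c/n = 1636·96/2117 = 74.1880
Stratum 2 (Site B): n = 3453; a·d/n = 834·1002/3453 = 242.0122; b·c/n = 981·636/3453 = 180.6881
OR_MH = (16.2513 + 242.0122) / (74.1880 + 180.6881) = 258.2635 / 254.8761 = 1.01329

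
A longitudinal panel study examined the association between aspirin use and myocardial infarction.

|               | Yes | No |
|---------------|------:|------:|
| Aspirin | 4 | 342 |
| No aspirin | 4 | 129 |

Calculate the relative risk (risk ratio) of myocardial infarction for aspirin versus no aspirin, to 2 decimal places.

Cells: a = 4, b = 342, c = 4, d = 129.
Risk in exposed = 4/346 = 0.01156; risk in unexposed = 4/133 = 0.03008.
RR = 0.01156 / 0.03008 = 0.38439
The risk is 62% lower among the exposed than among the unexposed.

0.38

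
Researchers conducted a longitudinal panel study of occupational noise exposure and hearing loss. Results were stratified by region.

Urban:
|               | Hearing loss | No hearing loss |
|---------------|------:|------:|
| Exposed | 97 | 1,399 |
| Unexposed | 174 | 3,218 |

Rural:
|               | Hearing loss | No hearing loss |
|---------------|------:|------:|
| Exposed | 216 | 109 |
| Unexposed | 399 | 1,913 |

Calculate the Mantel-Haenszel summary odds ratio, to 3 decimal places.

3.327

OR_MH = Σ(aᵢdᵢ/nᵢ) / Σ(bᵢcᵢ/nᵢ), where nᵢ is the stratum total.
Stratum 1 (Urban): n = 4888; a·d/n = 97·3218/4888 = 63.8597; b·c/n = 1399·174/4888 = 49.8007
Stratum 2 (Rural): n = 2637; a·d/n = 216·1913/2637 = 156.6962; b·c/n = 109·399/2637 = 16.4926
OR_MH = (63.8597 + 156.6962) / (49.8007 + 16.4926) = 220.5559 / 66.2933 = 3.32697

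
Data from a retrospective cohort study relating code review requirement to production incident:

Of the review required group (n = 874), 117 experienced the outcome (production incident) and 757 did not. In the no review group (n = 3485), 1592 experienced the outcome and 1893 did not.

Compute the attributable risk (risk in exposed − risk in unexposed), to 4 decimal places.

-0.3229

From the description: a = 117, b = 757, c = 1592, d = 1893.
Risk in exposed = 117/874 = 0.133867; risk in unexposed = 1592/3485 = 0.456815.
Risk difference = 0.133867 − 0.456815 = -0.322948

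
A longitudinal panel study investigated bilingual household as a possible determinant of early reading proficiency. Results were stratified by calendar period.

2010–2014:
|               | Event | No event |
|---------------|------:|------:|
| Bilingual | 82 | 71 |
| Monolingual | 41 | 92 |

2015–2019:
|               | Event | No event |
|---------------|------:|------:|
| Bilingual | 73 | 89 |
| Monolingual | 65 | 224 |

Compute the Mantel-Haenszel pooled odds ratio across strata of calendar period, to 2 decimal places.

2.72

OR_MH = Σ(aᵢdᵢ/nᵢ) / Σ(bᵢcᵢ/nᵢ), where nᵢ is the stratum total.
Stratum 1 (2010–2014): n = 286; a·d/n = 82·92/286 = 26.3776; b·c/n = 71·41/286 = 10.1783
Stratum 2 (2015–2019): n = 451; a·d/n = 73·224/451 = 36.2572; b·c/n = 89·65/451 = 12.8271
OR_MH = (26.3776 + 36.2572) / (10.1783 + 12.8271) = 62.6348 / 23.0054 = 2.72262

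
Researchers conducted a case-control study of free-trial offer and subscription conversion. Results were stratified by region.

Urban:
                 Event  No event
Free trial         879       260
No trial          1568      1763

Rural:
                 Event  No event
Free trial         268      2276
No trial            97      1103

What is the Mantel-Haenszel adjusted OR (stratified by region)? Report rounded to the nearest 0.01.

2.83

OR_MH = Σ(aᵢdᵢ/nᵢ) / Σ(bᵢcᵢ/nᵢ), where nᵢ is the stratum total.
Stratum 1 (Urban): n = 4470; a·d/n = 879·1763/4470 = 346.6839; b·c/n = 260·1568/4470 = 91.2036
Stratum 2 (Rural): n = 3744; a·d/n = 268·1103/3744 = 78.9541; b·c/n = 2276·97/3744 = 58.9669
OR_MH = (346.6839 + 78.9541) / (91.2036 + 58.9669) = 425.6380 / 150.1705 = 2.83437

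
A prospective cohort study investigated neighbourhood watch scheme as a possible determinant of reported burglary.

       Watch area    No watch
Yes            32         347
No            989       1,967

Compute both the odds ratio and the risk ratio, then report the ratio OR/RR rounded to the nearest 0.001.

Reading the table with exposure as columns: a = 32 (Watch area, case), b = 989 (Watch area, non-case), c = 347 (No watch, case), d = 1967.
OR = (32·1967)/(989·347) = 62944/343183 = 0.18341
Risk in exposed = 32/1021 = 0.03134; risk in unexposed = 347/2314 = 0.14996; RR = 0.20901
OR/RR = 0.18341 / 0.20901 = 0.87755
The outcome is not rare, so the OR lies further from 1 than the RR.

0.878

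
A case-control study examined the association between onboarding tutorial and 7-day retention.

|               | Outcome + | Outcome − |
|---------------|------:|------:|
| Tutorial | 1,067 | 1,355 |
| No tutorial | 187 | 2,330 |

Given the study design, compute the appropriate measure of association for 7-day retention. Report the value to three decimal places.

9.812

Cells: a = 1067, b = 1355, c = 187, d = 2330.
This is a case-control study: participants were sampled on outcome status, so risks in the source population cannot be estimated directly — relative risk is not valid here. The odds ratio is the appropriate measure.
OR = (a·d)/(b·c) = (1067 × 2330) / (1355 × 187) = 2486110 / 253385 = 9.81159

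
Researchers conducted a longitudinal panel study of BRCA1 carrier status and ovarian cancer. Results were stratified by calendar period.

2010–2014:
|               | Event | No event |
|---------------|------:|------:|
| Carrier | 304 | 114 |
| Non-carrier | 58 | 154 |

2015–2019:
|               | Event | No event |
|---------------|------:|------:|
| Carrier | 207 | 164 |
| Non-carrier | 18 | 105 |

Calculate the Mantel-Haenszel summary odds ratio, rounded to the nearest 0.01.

7.18

OR_MH = Σ(aᵢdᵢ/nᵢ) / Σ(bᵢcᵢ/nᵢ), where nᵢ is the stratum total.
Stratum 1 (2010–2014): n = 630; a·d/n = 304·154/630 = 74.3111; b·c/n = 114·58/630 = 10.4952
Stratum 2 (2015–2019): n = 494; a·d/n = 207·105/494 = 43.9980; b·c/n = 164·18/494 = 5.9757
OR_MH = (74.3111 + 43.9980) / (10.4952 + 5.9757) = 118.3091 / 16.4709 = 7.18290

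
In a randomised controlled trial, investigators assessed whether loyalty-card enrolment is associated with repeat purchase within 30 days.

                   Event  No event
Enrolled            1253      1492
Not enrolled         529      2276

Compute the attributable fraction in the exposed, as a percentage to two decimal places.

58.68

Cells: a = 1253, b = 1492, c = 529, d = 2276.
Risk in exposed = 1253/2745 = 0.45647; risk in unexposed = 529/2805 = 0.18859.
RR = 0.45647/0.18859 = 2.42039
AR% = (RR − 1)/RR × 100 = (2.42039 − 1)/2.42039 × 100 = 58.6844%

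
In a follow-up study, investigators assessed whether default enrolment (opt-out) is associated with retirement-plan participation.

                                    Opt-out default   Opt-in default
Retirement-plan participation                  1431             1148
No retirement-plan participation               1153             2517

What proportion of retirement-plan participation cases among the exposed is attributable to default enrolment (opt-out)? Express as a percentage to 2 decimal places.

43.44

Reading the table with exposure as columns: a = 1431 (Opt-out default, case), b = 1153 (Opt-out default, non-case), c = 1148 (Opt-in default, case), d = 2517.
Risk in exposed = 1431/2584 = 0.55379; risk in unexposed = 1148/3665 = 0.31323.
RR = 0.55379/0.31323 = 1.76799
AR% = (RR − 1)/RR × 100 = (1.76799 − 1)/1.76799 × 100 = 43.4385%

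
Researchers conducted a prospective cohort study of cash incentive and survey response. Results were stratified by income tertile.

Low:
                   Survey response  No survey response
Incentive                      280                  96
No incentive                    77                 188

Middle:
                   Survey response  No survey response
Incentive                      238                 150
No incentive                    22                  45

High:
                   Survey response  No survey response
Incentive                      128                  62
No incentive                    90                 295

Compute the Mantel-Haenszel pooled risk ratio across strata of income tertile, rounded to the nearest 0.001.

RR_MH = Σ(aᵢ·n₀ᵢ/nᵢ) / Σ(cᵢ·n₁ᵢ/nᵢ), with n₁ᵢ = aᵢ+bᵢ (exposed), n₀ᵢ = cᵢ+dᵢ (unexposed), nᵢ = n₁ᵢ+n₀ᵢ.
Stratum 1 (Low): n₁ = 376, n₀ = 265, n = 641; a·n₀/n = 280·265/641 = 115.7566; c·n₁/n = 77·376/641 = 45.1669
Stratum 2 (Middle): n₁ = 388, n₀ = 67, n = 455; a·n₀/n = 238·67/455 = 35.0462; c·n₁/n = 22·388/455 = 18.7604
Stratum 3 (High): n₁ = 190, n₀ = 385, n = 575; a·n₀/n = 128·385/575 = 85.7043; c·n₁/n = 90·190/575 = 29.7391
RR_MH = (115.7566 + 35.0462 + 85.7043) / (45.1669 + 18.7604 + 29.7391) = 236.5071 / 93.6665 = 2.52499

2.525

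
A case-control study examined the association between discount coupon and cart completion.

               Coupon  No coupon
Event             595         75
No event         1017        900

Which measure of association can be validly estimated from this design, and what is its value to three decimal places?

Reading the table with exposure as columns: a = 595 (Coupon, case), b = 1017 (Coupon, non-case), c = 75 (No coupon, case), d = 900.
This is a case-control study: participants were sampled on outcome status, so risks in the source population cannot be estimated directly — relative risk is not valid here. The odds ratio is the appropriate measure.
OR = (a·d)/(b·c) = (595 × 900) / (1017 × 75) = 535500 / 76275 = 7.02065

7.021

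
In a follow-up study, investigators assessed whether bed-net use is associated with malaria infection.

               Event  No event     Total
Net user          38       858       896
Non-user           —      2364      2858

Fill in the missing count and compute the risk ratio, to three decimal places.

The missing cell is in the unexposed row: 2858 − 2364 = 494.
So a = 38, b = 858, c = 494, d = 2364.
RR = [a/(a+b)] / [c/(c+d)] = (38/896) / (494/2858) = 0.04241/0.17285 = 0.24536

0.245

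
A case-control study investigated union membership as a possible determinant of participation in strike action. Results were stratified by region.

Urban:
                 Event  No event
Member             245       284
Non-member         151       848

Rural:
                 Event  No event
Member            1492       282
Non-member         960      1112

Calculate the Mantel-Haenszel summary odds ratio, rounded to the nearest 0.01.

OR_MH = Σ(aᵢdᵢ/nᵢ) / Σ(bᵢcᵢ/nᵢ), where nᵢ is the stratum total.
Stratum 1 (Urban): n = 1528; a·d/n = 245·848/1528 = 135.9686; b·c/n = 284·151/1528 = 28.0654
Stratum 2 (Rural): n = 3846; a·d/n = 1492·1112/3846 = 431.3843; b·c/n = 282·960/3846 = 70.3900
OR_MH = (135.9686 + 431.3843) / (28.0654 + 70.3900) = 567.3529 / 98.4555 = 5.76253

5.76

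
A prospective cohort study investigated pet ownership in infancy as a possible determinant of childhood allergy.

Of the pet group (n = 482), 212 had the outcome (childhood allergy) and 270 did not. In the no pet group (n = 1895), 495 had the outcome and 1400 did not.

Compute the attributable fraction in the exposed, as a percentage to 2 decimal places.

40.61

From the description: a = 212, b = 270, c = 495, d = 1400.
Risk in exposed = 212/482 = 0.43983; risk in unexposed = 495/1895 = 0.26121.
RR = 0.43983/0.26121 = 1.68381
AR% = (RR − 1)/RR × 100 = (1.68381 − 1)/1.68381 × 100 = 40.6108%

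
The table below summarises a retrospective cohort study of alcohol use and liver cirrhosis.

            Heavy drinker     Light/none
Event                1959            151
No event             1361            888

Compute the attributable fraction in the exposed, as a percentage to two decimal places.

75.37

Reading the table with exposure as columns: a = 1959 (Heavy drinker, case), b = 1361 (Heavy drinker, non-case), c = 151 (Light/none, case), d = 888.
Risk in exposed = 1959/3320 = 0.59006; risk in unexposed = 151/1039 = 0.14533.
RR = 0.59006/0.14533 = 4.06008
AR% = (RR − 1)/RR × 100 = (4.06008 − 1)/4.06008 × 100 = 75.3700%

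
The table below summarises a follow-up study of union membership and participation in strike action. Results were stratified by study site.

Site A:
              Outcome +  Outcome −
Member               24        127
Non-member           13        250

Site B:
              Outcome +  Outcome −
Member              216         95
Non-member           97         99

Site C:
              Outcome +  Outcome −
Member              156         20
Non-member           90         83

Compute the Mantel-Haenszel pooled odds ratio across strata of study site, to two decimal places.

3.43

OR_MH = Σ(aᵢdᵢ/nᵢ) / Σ(bᵢcᵢ/nᵢ), where nᵢ is the stratum total.
Stratum 1 (Site A): n = 414; a·d/n = 24·250/414 = 14.4928; b·c/n = 127·13/414 = 3.9879
Stratum 2 (Site B): n = 507; a·d/n = 216·99/507 = 42.1775; b·c/n = 95·97/507 = 18.1755
Stratum 3 (Site C): n = 349; a·d/n = 156·83/349 = 37.1003; b·c/n = 20·90/349 = 5.1576
OR_MH = (14.4928 + 42.1775 + 37.1003) / (3.9879 + 18.1755 + 5.1576) = 93.7706 / 27.3211 = 3.43217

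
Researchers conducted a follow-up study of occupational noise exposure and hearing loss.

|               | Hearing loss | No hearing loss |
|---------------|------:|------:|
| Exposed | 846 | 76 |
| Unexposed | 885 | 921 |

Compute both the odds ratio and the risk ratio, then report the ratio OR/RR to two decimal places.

Cells: a = 846, b = 76, c = 885, d = 921.
OR = (846·921)/(76·885) = 779166/67260 = 11.58439
Risk in exposed = 846/922 = 0.91757; risk in unexposed = 885/1806 = 0.49003; RR = 1.87247
OR/RR = 11.58439 / 1.87247 = 6.18670
The outcome is not rare, so the OR lies further from 1 than the RR.

6.19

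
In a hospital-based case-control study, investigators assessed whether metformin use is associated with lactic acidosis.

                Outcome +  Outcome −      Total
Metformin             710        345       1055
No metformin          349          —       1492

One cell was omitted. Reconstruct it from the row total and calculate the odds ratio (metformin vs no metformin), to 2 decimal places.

The missing cell is in the unexposed row: 1492 − 349 = 1143.
So a = 710, b = 345, c = 349, d = 1143.
OR = (a·d)/(b·c) = (710 × 1143) / (345 × 349) = 811530 / 120405 = 6.74000

6.74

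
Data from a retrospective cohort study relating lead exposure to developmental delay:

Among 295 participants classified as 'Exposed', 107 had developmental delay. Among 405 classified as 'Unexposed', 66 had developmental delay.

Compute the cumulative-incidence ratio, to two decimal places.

2.23

From the description: a = 107, b = 188, c = 66, d = 339.
Risk in exposed = 107/295 = 0.36271; risk in unexposed = 66/405 = 0.16296.
RR = 0.36271 / 0.16296 = 2.22573
The risk among the exposed is 2.23 times that among the unexposed.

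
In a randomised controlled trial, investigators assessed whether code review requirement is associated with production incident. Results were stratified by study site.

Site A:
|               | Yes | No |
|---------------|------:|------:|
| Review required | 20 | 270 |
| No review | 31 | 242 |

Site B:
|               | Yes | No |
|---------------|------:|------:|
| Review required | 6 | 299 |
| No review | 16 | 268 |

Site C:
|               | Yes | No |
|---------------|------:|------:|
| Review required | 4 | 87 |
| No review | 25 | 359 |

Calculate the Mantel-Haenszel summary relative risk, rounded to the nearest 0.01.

RR_MH = Σ(aᵢ·n₀ᵢ/nᵢ) / Σ(cᵢ·n₁ᵢ/nᵢ), with n₁ᵢ = aᵢ+bᵢ (exposed), n₀ᵢ = cᵢ+dᵢ (unexposed), nᵢ = n₁ᵢ+n₀ᵢ.
Stratum 1 (Site A): n₁ = 290, n₀ = 273, n = 563; a·n₀/n = 20·273/563 = 9.6980; c·n₁/n = 31·290/563 = 15.9680
Stratum 2 (Site B): n₁ = 305, n₀ = 284, n = 589; a·n₀/n = 6·284/589 = 2.8930; c·n₁/n = 16·305/589 = 8.2852
Stratum 3 (Site C): n₁ = 91, n₀ = 384, n = 475; a·n₀/n = 4·384/475 = 3.2337; c·n₁/n = 25·91/475 = 4.7895
RR_MH = (9.6980 + 2.8930 + 3.2337) / (15.9680 + 8.2852 + 4.7895) = 15.8248 / 29.0427 = 0.54488

0.54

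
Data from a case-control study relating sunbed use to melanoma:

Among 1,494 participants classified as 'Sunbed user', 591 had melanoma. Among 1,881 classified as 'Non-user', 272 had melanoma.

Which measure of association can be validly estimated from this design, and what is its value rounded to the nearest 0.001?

3.872

From the description: a = 591, b = 903, c = 272, d = 1609.
This is a case-control study: participants were sampled on outcome status, so risks in the source population cannot be estimated directly — relative risk is not valid here. The odds ratio is the appropriate measure.
OR = (a·d)/(b·c) = (591 × 1609) / (903 × 272) = 950919 / 245616 = 3.87157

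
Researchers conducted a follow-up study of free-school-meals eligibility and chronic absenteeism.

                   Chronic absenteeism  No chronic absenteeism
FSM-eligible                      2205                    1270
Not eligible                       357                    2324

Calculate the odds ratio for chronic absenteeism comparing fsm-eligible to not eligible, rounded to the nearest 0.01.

Cells: a = 2205, b = 1270, c = 357, d = 2324.
OR = (a·d)/(b·c) = (2205 × 2324) / (1270 × 357) = 5124420 / 453390 = 11.30245
The odds of chronic absenteeism are about 11.30 times as high in the fsm-eligible group.

11.30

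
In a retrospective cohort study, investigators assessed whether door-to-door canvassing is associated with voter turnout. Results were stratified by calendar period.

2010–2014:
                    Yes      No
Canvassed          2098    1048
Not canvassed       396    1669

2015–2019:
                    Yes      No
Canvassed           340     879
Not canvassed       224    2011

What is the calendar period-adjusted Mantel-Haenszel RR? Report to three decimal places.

RR_MH = Σ(aᵢ·n₀ᵢ/nᵢ) / Σ(cᵢ·n₁ᵢ/nᵢ), with n₁ᵢ = aᵢ+bᵢ (exposed), n₀ᵢ = cᵢ+dᵢ (unexposed), nᵢ = n₁ᵢ+n₀ᵢ.
Stratum 1 (2010–2014): n₁ = 3146, n₀ = 2065, n = 5211; a·n₀/n = 2098·2065/5211 = 831.3894; c·n₁/n = 396·3146/5211 = 239.0743
Stratum 2 (2015–2019): n₁ = 1219, n₀ = 2235, n = 3454; a·n₀/n = 340·2235/3454 = 220.0058; c·n₁/n = 224·1219/3454 = 79.0550
RR_MH = (831.3894 + 220.0058) / (239.0743 + 79.0550) = 1051.3952 / 318.1293 = 3.30493

3.305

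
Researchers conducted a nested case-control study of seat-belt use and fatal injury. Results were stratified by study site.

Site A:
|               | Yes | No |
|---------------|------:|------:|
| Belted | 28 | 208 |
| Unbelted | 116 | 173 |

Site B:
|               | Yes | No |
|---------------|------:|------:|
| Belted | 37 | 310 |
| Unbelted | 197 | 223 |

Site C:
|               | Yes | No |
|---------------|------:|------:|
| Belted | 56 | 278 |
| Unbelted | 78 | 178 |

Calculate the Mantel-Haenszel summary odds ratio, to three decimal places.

OR_MH = Σ(aᵢdᵢ/nᵢ) / Σ(bᵢcᵢ/nᵢ), where nᵢ is the stratum total.
Stratum 1 (Site A): n = 525; a·d/n = 28·173/525 = 9.2267; b·c/n = 208·116/525 = 45.9581
Stratum 2 (Site B): n = 767; a·d/n = 37·223/767 = 10.7575; b·c/n = 310·197/767 = 79.6219
Stratum 3 (Site C): n = 590; a·d/n = 56·178/590 = 16.8949; b·c/n = 278·78/590 = 36.7525
OR_MH = (9.2267 + 10.7575 + 16.8949) / (45.9581 + 79.6219 + 36.7525) = 36.8791 / 162.3325 = 0.22718

0.227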